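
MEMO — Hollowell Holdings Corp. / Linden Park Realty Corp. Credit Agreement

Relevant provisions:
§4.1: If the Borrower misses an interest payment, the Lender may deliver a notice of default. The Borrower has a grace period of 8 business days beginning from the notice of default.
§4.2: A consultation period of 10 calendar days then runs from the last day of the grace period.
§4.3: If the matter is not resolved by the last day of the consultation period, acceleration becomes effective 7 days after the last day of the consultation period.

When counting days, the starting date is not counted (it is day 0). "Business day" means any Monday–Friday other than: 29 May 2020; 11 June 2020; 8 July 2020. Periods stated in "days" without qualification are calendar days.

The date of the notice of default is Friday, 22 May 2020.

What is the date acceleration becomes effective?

From Friday, 22 May 2020, 8 business days (May 25, May 26, May 27, May 28, Jun 1, Jun 2, Jun 3, Jun 4, skipping weekends and the listed holiday on May 29) brings us to Thursday, 4 June 2020, which is the last day of the grace period.
Adding 10 calendar days to 4 June 2020 gives 14 June 2020, which is the last day of the consultation period.
The date acceleration becomes effective: 7 calendar days after 14 June 2020 is 21 June 2020.

21 June 2020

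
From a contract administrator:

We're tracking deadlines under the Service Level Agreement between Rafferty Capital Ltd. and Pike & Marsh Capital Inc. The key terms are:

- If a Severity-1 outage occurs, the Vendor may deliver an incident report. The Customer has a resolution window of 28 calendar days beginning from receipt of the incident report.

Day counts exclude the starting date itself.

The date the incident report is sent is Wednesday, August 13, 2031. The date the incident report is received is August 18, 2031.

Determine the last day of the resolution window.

September 15, 2031

Adding 28 calendar days to August 18, 2031 gives September 15, 2031, which is the last day of the resolution window.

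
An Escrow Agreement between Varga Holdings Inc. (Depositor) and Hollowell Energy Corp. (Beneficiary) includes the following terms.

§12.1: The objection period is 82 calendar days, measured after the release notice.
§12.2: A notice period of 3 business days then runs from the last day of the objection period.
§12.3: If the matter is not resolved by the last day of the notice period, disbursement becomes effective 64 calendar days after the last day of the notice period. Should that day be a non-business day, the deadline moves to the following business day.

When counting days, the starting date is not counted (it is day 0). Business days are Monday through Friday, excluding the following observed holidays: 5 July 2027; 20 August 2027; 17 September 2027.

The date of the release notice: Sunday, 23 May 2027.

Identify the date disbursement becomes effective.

21 October 2027

The last day of the objection period: 82 calendar days after 23 May 2027 is 13 August 2027.
The last day of the notice period: counting 3 business days from Friday, 13 August 2027 (Aug 16, Aug 17, Aug 18, skipping weekends) reaches Wednesday, 18 August 2027.
The date disbursement becomes effective: 64 calendar days after 18 August 2027 is 21 October 2027. 21 October 2027 is a Thursday and is not a listed holiday, so no roll-forward applies.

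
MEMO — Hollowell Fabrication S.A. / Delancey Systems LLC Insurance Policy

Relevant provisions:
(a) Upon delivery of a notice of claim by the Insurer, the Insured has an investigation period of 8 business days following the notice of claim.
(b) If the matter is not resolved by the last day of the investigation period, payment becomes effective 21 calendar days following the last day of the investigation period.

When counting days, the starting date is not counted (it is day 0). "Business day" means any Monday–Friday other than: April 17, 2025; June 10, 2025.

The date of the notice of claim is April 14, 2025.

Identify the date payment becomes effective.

May 16, 2025

From Monday, April 14, 2025, 8 business days (Apr 15, Apr 16, Apr 18, Apr 21, Apr 22, Apr 23, Apr 24, Apr 25, skipping weekends and the listed holiday on Apr 17) brings us to Friday, April 25, 2025, which is the last day of the investigation period.
Adding 21 calendar days to April 25, 2025 gives May 16, 2025, which is the date payment becomes effective.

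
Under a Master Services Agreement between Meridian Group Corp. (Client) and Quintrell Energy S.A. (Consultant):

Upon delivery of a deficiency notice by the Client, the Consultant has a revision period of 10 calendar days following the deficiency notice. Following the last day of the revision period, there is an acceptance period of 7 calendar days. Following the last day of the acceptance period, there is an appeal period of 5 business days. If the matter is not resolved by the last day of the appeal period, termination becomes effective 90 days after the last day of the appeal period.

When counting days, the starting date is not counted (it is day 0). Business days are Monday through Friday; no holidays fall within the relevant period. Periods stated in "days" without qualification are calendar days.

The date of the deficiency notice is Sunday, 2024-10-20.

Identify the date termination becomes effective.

The last day of the revision period: 2024-10-20 + 10 days = 2024-10-30.
Adding 7 calendar days to 2024-10-30 gives 2024-11-06, which is the last day of the acceptance period.
From Wednesday, 2024-11-06, 5 business days (Nov 7, Nov 8, Nov 11, Nov 12, Nov 13, skipping weekends) brings us to Wednesday, 2024-11-13, which is the last day of the appeal period.
The date termination becomes effective: 2024-11-13 + 90 days = 2025-02-11.

2025-02-11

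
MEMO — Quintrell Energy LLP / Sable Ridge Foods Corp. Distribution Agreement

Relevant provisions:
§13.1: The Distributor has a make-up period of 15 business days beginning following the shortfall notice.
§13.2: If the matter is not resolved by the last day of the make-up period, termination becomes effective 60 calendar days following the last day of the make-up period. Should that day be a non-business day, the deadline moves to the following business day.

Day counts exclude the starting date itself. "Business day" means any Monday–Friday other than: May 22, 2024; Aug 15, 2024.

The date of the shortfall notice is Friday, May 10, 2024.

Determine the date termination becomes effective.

Aug 2, 2024

From Friday, May 10, 2024, 15 business days (May 13, May 14, May 15, May 16, …, May 30, May 31, Jun 3, skipping weekends and the listed holiday on May 22) brings us to Monday, Jun 3, 2024, which is the last day of the make-up period.
The date termination becomes effective: 60 calendar days after Jun 3, 2024 is Aug 2, 2024. Aug 2, 2024 is a Friday and is not a listed holiday, so no roll-forward applies.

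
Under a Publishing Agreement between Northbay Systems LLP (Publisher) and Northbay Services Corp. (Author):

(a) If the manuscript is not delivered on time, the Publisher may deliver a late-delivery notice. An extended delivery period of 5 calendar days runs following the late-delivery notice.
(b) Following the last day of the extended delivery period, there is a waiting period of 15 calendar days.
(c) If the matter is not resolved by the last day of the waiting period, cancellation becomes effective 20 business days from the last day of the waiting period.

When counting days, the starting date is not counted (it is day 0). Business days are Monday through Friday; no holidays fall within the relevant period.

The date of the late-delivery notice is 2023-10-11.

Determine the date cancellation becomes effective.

Adding 5 calendar days to 2023-10-11 gives 2023-10-16, which is the last day of the extended delivery period.
Adding 15 calendar days to 2023-10-16 gives 2023-10-31, which is the last day of the waiting period.
The date cancellation becomes effective: counting 20 business days from Tuesday, 2023-10-31 (Nov 1, Nov 2, Nov 3, Nov 6, …, Nov 24, Nov 27, Nov 28, skipping weekends) reaches Tuesday, 2023-11-28.

2023-11-28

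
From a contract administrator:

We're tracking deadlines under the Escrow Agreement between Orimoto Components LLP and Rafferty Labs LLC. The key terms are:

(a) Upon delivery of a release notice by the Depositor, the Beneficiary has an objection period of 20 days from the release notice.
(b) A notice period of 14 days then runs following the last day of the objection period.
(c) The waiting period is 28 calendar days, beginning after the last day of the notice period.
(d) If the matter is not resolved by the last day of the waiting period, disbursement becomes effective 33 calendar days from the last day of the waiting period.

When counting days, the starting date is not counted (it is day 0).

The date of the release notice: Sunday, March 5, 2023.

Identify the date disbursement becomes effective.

The last day of the objection period: March 5, 2023 + 20 days = March 25, 2023.
The last day of the notice period: 14 calendar days after March 25, 2023 is April 8, 2023.
The last day of the waiting period: 28 calendar days after April 8, 2023 is May 6, 2023.
The date disbursement becomes effective: 33 calendar days after May 6, 2023 is June 8, 2023.

June 8, 2023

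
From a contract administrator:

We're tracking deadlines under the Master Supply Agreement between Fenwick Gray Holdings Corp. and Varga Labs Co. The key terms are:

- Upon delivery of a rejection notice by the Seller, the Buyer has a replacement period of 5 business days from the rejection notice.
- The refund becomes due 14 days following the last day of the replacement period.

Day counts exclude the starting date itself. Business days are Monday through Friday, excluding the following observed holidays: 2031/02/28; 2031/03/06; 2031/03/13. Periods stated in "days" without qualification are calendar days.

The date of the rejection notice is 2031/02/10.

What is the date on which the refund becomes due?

The last day of the replacement period: 5 business days after Monday, 2031/02/10, skipping weekends — Feb 11, Feb 12, Feb 13, Feb 14, Feb 17 — lands on Monday, 2031/02/17.
Adding 14 calendar days to 2031/02/17 gives 2031/03/03, which is the date on which the refund becomes due.

2031/03/03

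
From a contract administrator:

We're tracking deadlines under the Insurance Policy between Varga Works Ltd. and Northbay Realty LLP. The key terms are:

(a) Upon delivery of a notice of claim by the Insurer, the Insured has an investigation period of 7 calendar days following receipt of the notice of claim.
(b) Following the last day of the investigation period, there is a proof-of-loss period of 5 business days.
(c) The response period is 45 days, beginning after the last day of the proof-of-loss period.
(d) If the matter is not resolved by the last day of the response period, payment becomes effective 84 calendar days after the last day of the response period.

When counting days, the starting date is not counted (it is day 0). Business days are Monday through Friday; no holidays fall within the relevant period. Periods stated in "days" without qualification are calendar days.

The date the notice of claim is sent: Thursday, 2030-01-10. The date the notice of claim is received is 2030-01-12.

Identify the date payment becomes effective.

The last day of the investigation period: 2030-01-12 + 7 days = 2030-01-19.
From Saturday, 2030-01-19, 5 business days (Jan 21, Jan 22, Jan 23, Jan 24, Jan 25, skipping weekends) brings us to Friday, 2030-01-25, which is the last day of the proof-of-loss period.
The last day of the response period: 2030-01-25 + 45 days = 2030-03-11.
Adding 84 calendar days to 2030-03-11 gives 2030-06-03, which is the date payment becomes effective.

2030-06-03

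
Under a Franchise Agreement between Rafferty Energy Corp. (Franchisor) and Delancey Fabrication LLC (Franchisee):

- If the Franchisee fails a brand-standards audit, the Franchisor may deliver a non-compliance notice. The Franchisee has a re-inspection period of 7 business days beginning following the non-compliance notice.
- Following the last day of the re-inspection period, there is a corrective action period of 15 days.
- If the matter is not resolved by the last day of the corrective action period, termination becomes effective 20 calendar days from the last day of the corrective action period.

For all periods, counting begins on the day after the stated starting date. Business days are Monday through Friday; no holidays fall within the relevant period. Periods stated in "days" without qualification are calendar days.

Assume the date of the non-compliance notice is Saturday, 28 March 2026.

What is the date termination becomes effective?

12 May 2026

The last day of the re-inspection period: counting 7 business days from Saturday, 28 March 2026 (Mar 30, Mar 31, Apr 1, Apr 2, Apr 3, Apr 6, Apr 7, skipping weekends) reaches Tuesday, 7 April 2026.
The last day of the corrective action period: 7 April 2026 + 15 days = 22 April 2026.
The date termination becomes effective: 20 calendar days after 22 April 2026 is 12 May 2026.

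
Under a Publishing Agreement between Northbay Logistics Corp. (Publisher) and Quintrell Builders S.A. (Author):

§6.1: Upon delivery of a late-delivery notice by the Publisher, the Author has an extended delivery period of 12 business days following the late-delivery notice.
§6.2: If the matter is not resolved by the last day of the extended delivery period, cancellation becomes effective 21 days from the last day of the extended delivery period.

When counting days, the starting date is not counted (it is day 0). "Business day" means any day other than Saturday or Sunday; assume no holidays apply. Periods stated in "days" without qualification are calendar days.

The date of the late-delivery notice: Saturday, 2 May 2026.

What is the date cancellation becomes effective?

The last day of the extended delivery period: 12 business days after Saturday, 2 May 2026, skipping weekends — May 4, May 5, May 6, May 7, …, May 15, May 18, May 19 — lands on Tuesday, 19 May 2026.
The date cancellation becomes effective: 19 May 2026 + 21 days = 9 June 2026.

9 June 2026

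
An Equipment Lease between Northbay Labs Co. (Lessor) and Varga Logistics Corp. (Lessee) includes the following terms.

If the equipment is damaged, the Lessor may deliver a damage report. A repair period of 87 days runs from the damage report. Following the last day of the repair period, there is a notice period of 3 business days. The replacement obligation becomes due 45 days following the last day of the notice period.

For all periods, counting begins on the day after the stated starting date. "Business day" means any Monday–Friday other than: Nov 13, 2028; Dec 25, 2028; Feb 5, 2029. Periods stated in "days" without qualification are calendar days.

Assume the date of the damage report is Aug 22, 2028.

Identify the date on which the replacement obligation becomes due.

Jan 6, 2029

The last day of the repair period: 87 calendar days after Aug 22, 2028 is Nov 17, 2028.
The last day of the notice period: counting 3 business days from Friday, Nov 17, 2028 (Nov 20, Nov 21, Nov 22, skipping weekends) reaches Wednesday, Nov 22, 2028.
The date on which the replacement obligation becomes due: Nov 22, 2028 + 45 days = Jan 6, 2029.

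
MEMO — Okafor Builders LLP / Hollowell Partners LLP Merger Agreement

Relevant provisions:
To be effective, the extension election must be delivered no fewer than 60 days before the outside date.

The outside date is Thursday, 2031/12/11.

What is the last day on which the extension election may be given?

2031/12/11 minus 60 days is 2031/10/12.

2031/10/12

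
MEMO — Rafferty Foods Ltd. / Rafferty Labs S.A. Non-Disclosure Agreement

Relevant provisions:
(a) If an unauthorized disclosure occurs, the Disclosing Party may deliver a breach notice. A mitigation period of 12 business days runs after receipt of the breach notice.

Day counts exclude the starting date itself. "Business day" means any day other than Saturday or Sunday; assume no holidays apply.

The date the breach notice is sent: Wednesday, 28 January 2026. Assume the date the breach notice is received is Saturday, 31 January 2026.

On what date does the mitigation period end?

From Saturday, 31 January 2026, 12 business days (Feb 2, Feb 3, Feb 4, Feb 5, …, Feb 13, Feb 16, Feb 17, skipping weekends) brings us to Tuesday, 17 February 2026, which is the last day of the mitigation period.

17 February 2026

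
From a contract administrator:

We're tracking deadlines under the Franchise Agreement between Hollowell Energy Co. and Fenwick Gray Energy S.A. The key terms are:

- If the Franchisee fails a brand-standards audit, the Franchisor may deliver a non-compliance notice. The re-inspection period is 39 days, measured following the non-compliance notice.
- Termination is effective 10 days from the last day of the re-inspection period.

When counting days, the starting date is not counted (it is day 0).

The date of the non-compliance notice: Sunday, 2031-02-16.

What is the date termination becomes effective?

2031-04-06

Adding 39 calendar days to 2031-02-16 gives 2031-03-27, which is the last day of the re-inspection period.
The date termination becomes effective: 2031-03-27 + 10 days = 2031-04-06.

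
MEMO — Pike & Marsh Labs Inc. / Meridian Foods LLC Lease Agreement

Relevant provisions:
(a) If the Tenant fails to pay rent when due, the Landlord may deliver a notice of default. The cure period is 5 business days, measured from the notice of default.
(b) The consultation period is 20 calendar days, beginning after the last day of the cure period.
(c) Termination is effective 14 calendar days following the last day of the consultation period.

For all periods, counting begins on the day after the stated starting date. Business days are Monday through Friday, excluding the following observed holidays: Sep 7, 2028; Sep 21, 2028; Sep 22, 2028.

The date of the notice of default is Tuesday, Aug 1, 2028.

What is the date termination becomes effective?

Sep 11, 2028

The last day of the cure period: counting 5 business days from Tuesday, Aug 1, 2028 (Aug 2, Aug 3, Aug 4, Aug 7, Aug 8, skipping weekends) reaches Tuesday, Aug 8, 2028.
The last day of the consultation period: 20 calendar days after Aug 8, 2028 is Aug 28, 2028.
The date termination becomes effective: Aug 28, 2028 + 14 days = Sep 11, 2028.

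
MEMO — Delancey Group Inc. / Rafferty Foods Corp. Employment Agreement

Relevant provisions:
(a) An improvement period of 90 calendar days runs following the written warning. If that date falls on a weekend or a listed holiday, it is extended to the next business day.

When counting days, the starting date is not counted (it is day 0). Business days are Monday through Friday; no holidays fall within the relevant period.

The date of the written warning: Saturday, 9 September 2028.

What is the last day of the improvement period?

8 December 2028

The last day of the improvement period: 90 calendar days after 9 September 2028 is 8 December 2028. 8 December 2028 is a Friday, so no roll-forward applies.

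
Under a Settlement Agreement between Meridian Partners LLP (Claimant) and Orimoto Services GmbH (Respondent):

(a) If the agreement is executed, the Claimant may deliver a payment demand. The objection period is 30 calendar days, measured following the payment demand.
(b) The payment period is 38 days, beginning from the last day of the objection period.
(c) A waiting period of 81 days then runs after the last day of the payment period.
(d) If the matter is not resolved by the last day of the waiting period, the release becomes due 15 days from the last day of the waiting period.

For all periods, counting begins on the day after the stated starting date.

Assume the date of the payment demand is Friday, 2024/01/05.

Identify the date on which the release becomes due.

2024/06/17

The last day of the objection period: 2024/01/05 + 30 days = 2024/02/04.
The last day of the payment period: 2024/02/04 + 38 days = 2024/03/13.
The last day of the waiting period: 2024/03/13 + 81 days = 2024/06/02.
Adding 15 calendar days to 2024/06/02 gives 2024/06/17, which is the date on which the release becomes due.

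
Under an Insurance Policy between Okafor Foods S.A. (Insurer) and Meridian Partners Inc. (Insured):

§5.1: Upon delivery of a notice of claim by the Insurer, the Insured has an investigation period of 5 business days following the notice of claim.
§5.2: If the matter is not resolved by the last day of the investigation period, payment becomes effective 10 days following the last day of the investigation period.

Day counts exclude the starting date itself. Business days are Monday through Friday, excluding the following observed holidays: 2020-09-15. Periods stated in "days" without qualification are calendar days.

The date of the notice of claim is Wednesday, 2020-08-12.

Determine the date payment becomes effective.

2020-08-29

The last day of the investigation period: counting 5 business days from Wednesday, 2020-08-12 (Aug 13, Aug 14, Aug 17, Aug 18, Aug 19, skipping weekends) reaches Wednesday, 2020-08-19.
The date payment becomes effective: 2020-08-19 + 10 days = 2020-08-29.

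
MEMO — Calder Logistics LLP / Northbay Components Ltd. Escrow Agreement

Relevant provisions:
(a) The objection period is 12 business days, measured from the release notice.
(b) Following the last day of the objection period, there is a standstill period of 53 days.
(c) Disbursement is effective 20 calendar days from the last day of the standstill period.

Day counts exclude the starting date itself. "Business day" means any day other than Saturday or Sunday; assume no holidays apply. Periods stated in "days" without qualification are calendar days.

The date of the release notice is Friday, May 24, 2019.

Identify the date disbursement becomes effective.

From Friday, May 24, 2019, 12 business days (May 27, May 28, May 29, May 30, …, Jun 7, Jun 10, Jun 11, skipping weekends) brings us to Tuesday, June 11, 2019, which is the last day of the objection period.
The last day of the standstill period: June 11, 2019 + 53 days = August 3, 2019.
Adding 20 calendar days to August 3, 2019 gives August 23, 2019, which is the date disbursement becomes effective.

August 23, 2019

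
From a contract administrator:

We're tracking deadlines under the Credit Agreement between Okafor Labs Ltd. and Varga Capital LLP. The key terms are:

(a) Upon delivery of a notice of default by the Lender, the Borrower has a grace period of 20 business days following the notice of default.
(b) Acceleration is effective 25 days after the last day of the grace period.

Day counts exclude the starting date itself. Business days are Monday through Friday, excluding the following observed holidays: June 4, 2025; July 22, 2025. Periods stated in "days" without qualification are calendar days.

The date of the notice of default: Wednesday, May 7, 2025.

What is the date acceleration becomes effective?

June 30, 2025

The last day of the grace period: counting 20 business days from Wednesday, May 7, 2025 (May 8, May 9, May 12, May 13, …, Jun 2, Jun 3, Jun 5, skipping weekends and the listed holiday on Jun 4) reaches Thursday, June 5, 2025.
The date acceleration becomes effective: 25 calendar days after June 5, 2025 is June 30, 2025.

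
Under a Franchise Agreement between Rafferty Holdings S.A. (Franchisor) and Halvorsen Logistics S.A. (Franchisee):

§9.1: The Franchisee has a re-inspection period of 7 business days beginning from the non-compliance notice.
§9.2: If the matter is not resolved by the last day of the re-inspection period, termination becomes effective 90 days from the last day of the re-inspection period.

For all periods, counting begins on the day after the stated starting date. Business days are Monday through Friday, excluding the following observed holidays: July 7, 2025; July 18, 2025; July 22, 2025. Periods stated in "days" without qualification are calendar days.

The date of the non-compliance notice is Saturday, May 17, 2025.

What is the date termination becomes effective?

From Saturday, May 17, 2025, 7 business days (May 19, May 20, May 21, May 22, May 23, May 26, May 27, skipping weekends) brings us to Tuesday, May 27, 2025, which is the last day of the re-inspection period.
Adding 90 calendar days to May 27, 2025 gives August 25, 2025, which is the date termination becomes effective.

August 25, 2025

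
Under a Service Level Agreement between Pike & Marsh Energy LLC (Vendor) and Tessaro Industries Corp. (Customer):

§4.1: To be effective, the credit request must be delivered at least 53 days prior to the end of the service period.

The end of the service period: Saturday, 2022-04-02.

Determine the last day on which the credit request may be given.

Counting back 53 calendar days from 2022-04-02 gives 2022-02-08.

2022-02-08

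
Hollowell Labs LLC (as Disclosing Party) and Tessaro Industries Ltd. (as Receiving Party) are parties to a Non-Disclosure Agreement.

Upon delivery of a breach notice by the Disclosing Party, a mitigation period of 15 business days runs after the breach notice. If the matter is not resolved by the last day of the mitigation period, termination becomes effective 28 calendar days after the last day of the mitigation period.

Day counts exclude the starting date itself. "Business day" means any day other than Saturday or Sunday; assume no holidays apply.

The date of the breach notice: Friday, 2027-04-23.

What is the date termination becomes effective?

The last day of the mitigation period: counting 15 business days from Friday, 2027-04-23 (Apr 26, Apr 27, Apr 28, Apr 29, …, May 12, May 13, May 14, skipping weekends) reaches Friday, 2027-05-14.
The date termination becomes effective: 2027-05-14 + 28 days = 2027-06-11.

2027-06-11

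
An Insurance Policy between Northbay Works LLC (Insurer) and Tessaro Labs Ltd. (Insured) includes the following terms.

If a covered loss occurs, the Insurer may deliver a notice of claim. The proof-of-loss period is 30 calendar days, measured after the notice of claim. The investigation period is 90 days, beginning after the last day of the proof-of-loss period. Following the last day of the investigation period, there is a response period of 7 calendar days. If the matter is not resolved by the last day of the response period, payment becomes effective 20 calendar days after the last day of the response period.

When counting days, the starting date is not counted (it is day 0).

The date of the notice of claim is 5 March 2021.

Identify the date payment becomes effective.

The last day of the proof-of-loss period: 30 calendar days after 5 March 2021 is 4 April 2021.
The last day of the investigation period: 4 April 2021 + 90 days = 3 July 2021.
Adding 7 calendar days to 3 July 2021 gives 10 July 2021, which is the last day of the response period.
The date payment becomes effective: 10 July 2021 + 20 days = 30 July 2021.

30 July 2021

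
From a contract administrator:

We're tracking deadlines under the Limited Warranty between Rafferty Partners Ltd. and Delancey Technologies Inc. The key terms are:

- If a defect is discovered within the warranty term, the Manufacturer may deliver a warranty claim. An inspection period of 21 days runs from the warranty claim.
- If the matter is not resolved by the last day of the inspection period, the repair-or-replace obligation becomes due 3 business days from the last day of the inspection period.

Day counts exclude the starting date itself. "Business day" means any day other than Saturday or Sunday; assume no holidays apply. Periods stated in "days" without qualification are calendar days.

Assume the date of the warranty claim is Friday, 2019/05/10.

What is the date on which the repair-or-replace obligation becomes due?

Adding 21 calendar days to 2019/05/10 gives 2019/05/31, which is the last day of the inspection period.
The date on which the repair-or-replace obligation becomes due: counting 3 business days from Friday, 2019/05/31 (Jun 3, Jun 4, Jun 5, skipping weekends) reaches Wednesday, 2019/06/05.

2019/06/05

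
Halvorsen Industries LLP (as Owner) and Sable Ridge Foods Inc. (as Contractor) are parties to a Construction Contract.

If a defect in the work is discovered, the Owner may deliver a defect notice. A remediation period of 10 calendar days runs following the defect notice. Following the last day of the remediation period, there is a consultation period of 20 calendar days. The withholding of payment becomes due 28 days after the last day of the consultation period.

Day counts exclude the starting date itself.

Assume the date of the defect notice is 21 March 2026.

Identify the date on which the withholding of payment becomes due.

18 May 2026

Adding 10 calendar days to 21 March 2026 gives 31 March 2026, which is the last day of the remediation period.
The last day of the consultation period: 31 March 2026 + 20 days = 20 April 2026.
Adding 28 calendar days to 20 April 2026 gives 18 May 2026, which is the date on which the withholding of payment becomes due.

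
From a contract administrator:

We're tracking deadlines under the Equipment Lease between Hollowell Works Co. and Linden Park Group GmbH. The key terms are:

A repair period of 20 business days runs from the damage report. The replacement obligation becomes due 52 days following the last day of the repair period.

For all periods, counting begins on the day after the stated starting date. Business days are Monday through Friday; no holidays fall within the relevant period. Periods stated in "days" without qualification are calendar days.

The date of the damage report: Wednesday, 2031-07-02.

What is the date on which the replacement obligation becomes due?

From Wednesday, 2031-07-02, 20 business days (Jul 3, Jul 4, Jul 7, Jul 8, …, Jul 28, Jul 29, Jul 30, skipping weekends) brings us to Wednesday, 2031-07-30, which is the last day of the repair period.
The date on which the replacement obligation becomes due: 52 calendar days after 2031-07-30 is 2031-09-20.

2031-09-20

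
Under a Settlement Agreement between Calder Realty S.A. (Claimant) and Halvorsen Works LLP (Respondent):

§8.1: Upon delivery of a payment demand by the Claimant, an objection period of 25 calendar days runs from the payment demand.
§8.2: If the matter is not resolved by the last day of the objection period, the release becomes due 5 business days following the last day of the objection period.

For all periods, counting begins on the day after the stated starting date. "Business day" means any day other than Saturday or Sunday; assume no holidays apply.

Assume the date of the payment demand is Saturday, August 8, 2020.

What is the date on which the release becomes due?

The last day of the objection period: 25 calendar days after August 8, 2020 is September 2, 2020.
The date on which the release becomes due: 5 business days after Wednesday, September 2, 2020, skipping weekends — Sep 3, Sep 4, Sep 7, Sep 8, Sep 9 — lands on Wednesday, September 9, 2020.

September 9, 2020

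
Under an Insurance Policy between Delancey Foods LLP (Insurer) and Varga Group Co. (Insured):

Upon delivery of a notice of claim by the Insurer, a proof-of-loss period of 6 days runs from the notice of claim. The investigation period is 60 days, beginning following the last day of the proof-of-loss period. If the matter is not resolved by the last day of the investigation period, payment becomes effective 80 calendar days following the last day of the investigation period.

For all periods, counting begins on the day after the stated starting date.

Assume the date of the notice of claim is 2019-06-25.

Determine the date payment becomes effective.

2019-11-18

The last day of the proof-of-loss period: 2019-06-25 + 6 days = 2019-07-01.
Adding 60 calendar days to 2019-07-01 gives 2019-08-30, which is the last day of the investigation period.
Adding 80 calendar days to 2019-08-30 gives 2019-11-18, which is the date payment becomes effective.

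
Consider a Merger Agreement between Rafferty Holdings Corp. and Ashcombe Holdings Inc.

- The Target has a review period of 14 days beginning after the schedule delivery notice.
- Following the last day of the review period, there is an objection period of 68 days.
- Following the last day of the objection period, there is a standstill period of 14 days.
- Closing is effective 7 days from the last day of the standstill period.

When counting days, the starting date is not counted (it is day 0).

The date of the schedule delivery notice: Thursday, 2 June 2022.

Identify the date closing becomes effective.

Adding 14 calendar days to 2 June 2022 gives 16 June 2022, which is the last day of the review period.
The last day of the objection period: 68 calendar days after 16 June 2022 is 23 August 2022.
Adding 14 calendar days to 23 August 2022 gives 6 September 2022, which is the last day of the standstill period.
Adding 7 calendar days to 6 September 2022 gives 13 September 2022, which is the date closing becomes effective.

13 September 2022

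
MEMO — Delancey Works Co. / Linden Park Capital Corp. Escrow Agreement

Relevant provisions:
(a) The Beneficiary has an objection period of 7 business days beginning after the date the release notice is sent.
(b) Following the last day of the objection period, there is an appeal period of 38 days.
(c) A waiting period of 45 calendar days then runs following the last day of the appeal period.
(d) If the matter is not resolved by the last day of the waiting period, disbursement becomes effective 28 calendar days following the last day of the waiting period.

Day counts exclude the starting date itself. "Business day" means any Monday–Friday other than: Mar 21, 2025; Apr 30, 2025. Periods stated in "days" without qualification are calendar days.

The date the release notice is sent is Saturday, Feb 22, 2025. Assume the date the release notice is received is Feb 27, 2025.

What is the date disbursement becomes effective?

Jun 23, 2025

The last day of the objection period: counting 7 business days from Saturday, Feb 22, 2025 (Feb 24, Feb 25, Feb 26, Feb 27, Feb 28, Mar 3, Mar 4, skipping weekends) reaches Tuesday, Mar 4, 2025.
Adding 38 calendar days to Mar 4, 2025 gives Apr 11, 2025, which is the last day of the appeal period.
The last day of the waiting period: Apr 11, 2025 + 45 days = May 26, 2025.
Adding 28 calendar days to May 26, 2025 gives Jun 23, 2025, which is the date disbursement becomes effective.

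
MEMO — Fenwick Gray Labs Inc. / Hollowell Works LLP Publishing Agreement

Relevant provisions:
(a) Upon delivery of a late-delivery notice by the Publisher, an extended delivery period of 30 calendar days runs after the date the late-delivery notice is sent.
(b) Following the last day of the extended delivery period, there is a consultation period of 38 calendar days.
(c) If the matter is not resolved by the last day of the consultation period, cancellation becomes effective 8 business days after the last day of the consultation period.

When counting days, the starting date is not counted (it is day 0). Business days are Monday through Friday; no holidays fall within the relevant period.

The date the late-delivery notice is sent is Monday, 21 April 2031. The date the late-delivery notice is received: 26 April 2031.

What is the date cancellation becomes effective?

9 July 2031

The last day of the extended delivery period: 21 April 2031 + 30 days = 21 May 2031.
The last day of the consultation period: 21 May 2031 + 38 days = 28 June 2031.
The date cancellation becomes effective: 8 business days after Saturday, 28 June 2031, skipping weekends — Jun 30, Jul 1, Jul 2, Jul 3, Jul 4, Jul 7, Jul 8, Jul 9 — lands on Wednesday, 9 July 2031.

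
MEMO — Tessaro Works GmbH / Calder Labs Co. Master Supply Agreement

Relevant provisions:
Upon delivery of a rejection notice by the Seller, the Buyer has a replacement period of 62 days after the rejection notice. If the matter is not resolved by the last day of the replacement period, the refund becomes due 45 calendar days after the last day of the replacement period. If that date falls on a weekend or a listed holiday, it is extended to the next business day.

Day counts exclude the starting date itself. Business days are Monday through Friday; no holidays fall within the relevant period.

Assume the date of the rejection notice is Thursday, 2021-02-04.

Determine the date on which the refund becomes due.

The last day of the replacement period: 62 calendar days after 2021-02-04 is 2021-04-07.
Adding 45 calendar days to 2021-04-07 gives 2021-05-22, which is the date on which the refund becomes due. That falls on a Saturday, so it rolls to the next business day, Monday, 2021-05-24.

2021-05-24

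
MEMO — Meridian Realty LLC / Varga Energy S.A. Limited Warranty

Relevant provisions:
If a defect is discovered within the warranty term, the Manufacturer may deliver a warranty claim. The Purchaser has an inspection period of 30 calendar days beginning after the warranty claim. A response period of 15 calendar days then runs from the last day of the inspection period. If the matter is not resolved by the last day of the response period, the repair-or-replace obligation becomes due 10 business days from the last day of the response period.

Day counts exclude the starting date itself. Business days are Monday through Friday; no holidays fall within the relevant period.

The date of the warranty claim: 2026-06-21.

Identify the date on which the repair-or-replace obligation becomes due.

2026-08-19

Adding 30 calendar days to 2026-06-21 gives 2026-07-21, which is the last day of the inspection period.
The last day of the response period: 2026-07-21 + 15 days = 2026-08-05.
The date on which the repair-or-replace obligation becomes due: counting 10 business days from Wednesday, 2026-08-05 (Aug 6, Aug 7, Aug 10, Aug 11, Aug 12, Aug 13, Aug 14, Aug 17, Aug 18, Aug 19, skipping weekends) reaches Wednesday, 2026-08-19.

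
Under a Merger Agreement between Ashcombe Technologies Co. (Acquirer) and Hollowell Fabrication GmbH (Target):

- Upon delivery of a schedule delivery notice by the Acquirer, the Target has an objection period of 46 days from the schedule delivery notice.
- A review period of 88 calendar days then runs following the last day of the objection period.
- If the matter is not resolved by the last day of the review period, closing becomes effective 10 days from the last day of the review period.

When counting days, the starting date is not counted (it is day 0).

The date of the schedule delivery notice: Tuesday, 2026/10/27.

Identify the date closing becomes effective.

The last day of the objection period: 46 calendar days after 2026/10/27 is 2026/12/12.
The last day of the review period: 88 calendar days after 2026/12/12 is 2027/03/10.
The date closing becomes effective: 2027/03/10 + 10 days = 2027/03/20.

2027/03/20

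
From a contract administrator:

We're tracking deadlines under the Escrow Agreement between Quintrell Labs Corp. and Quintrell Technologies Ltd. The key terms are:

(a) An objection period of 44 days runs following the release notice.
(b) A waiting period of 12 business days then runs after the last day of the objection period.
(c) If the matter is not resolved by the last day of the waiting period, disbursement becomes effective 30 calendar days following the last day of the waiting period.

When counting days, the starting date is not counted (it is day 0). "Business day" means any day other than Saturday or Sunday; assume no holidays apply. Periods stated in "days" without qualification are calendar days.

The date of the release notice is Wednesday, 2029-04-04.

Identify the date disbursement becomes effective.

The last day of the objection period: 44 calendar days after 2029-04-04 is 2029-05-18.
The last day of the waiting period: 12 business days after Friday, 2029-05-18, skipping weekends — May 21, May 22, May 23, May 24, …, Jun 1, Jun 4, Jun 5 — lands on Tuesday, 2029-06-05.
Adding 30 calendar days to 2029-06-05 gives 2029-07-05, which is the date disbursement becomes effective.

2029-07-05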